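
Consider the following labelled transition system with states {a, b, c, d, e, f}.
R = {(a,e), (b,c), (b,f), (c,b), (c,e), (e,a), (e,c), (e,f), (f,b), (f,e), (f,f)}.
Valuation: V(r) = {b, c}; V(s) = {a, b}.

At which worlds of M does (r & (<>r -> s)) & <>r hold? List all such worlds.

b

Recall that <>ψ holds at a world iff ψ holds at some accessible world.
Let φ = (r & (<>r -> s)) & <>r. Evaluate φ at each world:
  a (successors {e}): φ is false.
  b (successors {c, f}): φ is true.
  c (successors {b, e}): φ is false.
  d (successors ∅): φ is false.
  e (successors {a, c, f}): φ is false.
  f (successors {b, e, f}): φ is false.
For instance, at b:
  At b: r & (<>r -> s) is true, <>r is true, so (r & (<>r -> s)) & <>r is true.
    At b: r is true, <>r -> s is true, so r & (<>r -> s) is true.
      At b: <>r is true, s is true, so <>r -> s is true.
    At b: <>r requires r at some successor in {c, f}.
      r holds at c, so <>r is true at b.
Satisfying worlds: {b}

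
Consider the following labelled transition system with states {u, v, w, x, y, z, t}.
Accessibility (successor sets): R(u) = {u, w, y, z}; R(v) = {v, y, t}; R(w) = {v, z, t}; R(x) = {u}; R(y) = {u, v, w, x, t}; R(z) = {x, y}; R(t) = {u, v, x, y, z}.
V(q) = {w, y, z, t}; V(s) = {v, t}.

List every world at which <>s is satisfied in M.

Let φ = <>s. Evaluate φ at each world:
  u (successors {u, w, y, z}): φ is false.
  v (successors {v, y, t}): φ is true.
  w (successors {v, z, t}): φ is true.
  x (successors {u}): φ is false.
  y (successors {u, v, w, x, t}): φ is true.
  z (successors {x, y}): φ is false.
  t (successors {u, v, x, y, z}): φ is true.
For instance, at x:
  At x: <>s requires s at some successor in {u}.
    At u: s is false.
  So <>s is false at x.
Satisfying worlds: {v, w, y, t}

v, w, y, t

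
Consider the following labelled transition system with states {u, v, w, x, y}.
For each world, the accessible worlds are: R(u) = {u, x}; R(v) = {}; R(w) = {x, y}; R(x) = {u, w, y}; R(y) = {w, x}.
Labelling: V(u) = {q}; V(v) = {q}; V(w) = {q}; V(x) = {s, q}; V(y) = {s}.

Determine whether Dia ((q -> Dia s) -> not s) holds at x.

Yes

At x: Dia ((q -> Dia s) -> not s) requires (q -> Dia s) -> not s at some successor in {u, w, y}.
  (q -> Dia s) -> not s holds at u, so Dia ((q -> Dia s) -> not s) is true at x.
    At u: q -> Dia s is true, not s is true, so (q -> Dia s) -> not s is true.
      At u: q is true, Dia s is true, so q -> Dia s is true.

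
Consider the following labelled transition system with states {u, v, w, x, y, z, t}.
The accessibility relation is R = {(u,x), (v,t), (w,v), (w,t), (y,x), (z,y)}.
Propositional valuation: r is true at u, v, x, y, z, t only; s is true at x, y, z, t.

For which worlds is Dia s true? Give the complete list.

Recall that Dia ψ holds at a world iff ψ holds at some accessible world.
Let φ = Dia s. Evaluate φ at each world:
  u (successors {x}): φ is true.
  v (successors {t}): φ is true.
  w (successors {v, t}): φ is true.
  x (successors ∅): φ is false.
  y (successors {x}): φ is true.
  z (successors {y}): φ is true.
  t (successors ∅): φ is false.
For instance, at v:
  At v: Dia s requires s at some successor in {t}.
    s holds at t, so Dia s is true at v.
Satisfying worlds: {u, v, w, y, z}

u, v, w, y, z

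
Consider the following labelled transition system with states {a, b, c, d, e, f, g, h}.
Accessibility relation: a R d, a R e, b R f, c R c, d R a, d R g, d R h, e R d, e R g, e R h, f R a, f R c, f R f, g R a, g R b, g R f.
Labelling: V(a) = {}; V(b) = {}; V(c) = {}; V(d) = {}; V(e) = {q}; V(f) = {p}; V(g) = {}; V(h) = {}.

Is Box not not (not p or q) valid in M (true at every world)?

No

Let φ = Box not not (not p or q). Evaluate φ at each world:
  a (successors {d, e}): φ is true.
  b (successors {f}): φ is false.
  c (successors {c}): φ is true.
  d (successors {a, g, h}): φ is true.
  e (successors {d, g, h}): φ is true.
  f (successors {a, c, f}): φ is false.
  g (successors {a, b, f}): φ is false.
  h (successors ∅): φ is true.
Detail at b (counterexample):
  At b: Box not not (not p or q) requires not not (not p or q) at every successor {f}.
    not not (not p or q) fails at f, so Box not not (not p or q) is false at b.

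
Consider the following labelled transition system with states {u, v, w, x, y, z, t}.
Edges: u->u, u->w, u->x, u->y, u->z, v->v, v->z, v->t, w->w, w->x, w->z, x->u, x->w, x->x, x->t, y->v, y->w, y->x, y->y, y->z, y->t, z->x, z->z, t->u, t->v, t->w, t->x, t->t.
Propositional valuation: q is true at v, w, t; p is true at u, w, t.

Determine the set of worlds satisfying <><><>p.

Recall that <>ψ holds at a world iff ψ holds at some accessible world.
Let φ = <><><>p. Evaluate φ at each world:
  u (successors {u, w, x, y, z}): φ is true.
  v (successors {v, z, t}): φ is true.
  w (successors {w, x, z}): φ is true.
  x (successors {u, w, x, t}): φ is true.
  y (successors {v, w, x, y, z, t}): φ is true.
  z (successors {x, z}): φ is true.
  t (successors {u, v, w, x, t}): φ is true.
For instance, at z:
  At z: <><><>p requires <><>p at some successor in {x, z}.
    <><>p holds at x, so <><><>p is true at z.
      At x: <><>p requires <>p at some successor in {u, w, x, t}.
        <>p holds at u, so <><>p is true at x.
Satisfying worlds: {u, v, w, x, y, z, t}

u, v, w, x, y, z, t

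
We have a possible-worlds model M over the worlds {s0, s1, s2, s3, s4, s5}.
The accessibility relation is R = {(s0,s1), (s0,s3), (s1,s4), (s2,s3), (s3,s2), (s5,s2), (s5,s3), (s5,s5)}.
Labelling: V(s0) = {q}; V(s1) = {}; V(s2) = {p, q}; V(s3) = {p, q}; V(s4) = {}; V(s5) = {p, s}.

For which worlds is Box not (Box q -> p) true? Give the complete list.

Let φ = Box not (Box q -> p). Evaluate φ at each world:
  s0 (successors {s1, s3}): φ is false.
  s1 (successors {s4}): φ is true.
  s2 (successors {s3}): φ is false.
  s3 (successors {s2}): φ is false.
  s4 (successors ∅): φ is true.
  s5 (successors {s2, s3, s5}): φ is false.
For instance, at s3:
  At s3: Box not (Box q -> p) requires not (Box q -> p) at every successor {s2}.
    not (Box q -> p) fails at s2, so Box not (Box q -> p) is false at s3.
      At s2: Box q -> p is true, so not (Box q -> p) is false.
Satisfying worlds: {s1, s4}

s1, s4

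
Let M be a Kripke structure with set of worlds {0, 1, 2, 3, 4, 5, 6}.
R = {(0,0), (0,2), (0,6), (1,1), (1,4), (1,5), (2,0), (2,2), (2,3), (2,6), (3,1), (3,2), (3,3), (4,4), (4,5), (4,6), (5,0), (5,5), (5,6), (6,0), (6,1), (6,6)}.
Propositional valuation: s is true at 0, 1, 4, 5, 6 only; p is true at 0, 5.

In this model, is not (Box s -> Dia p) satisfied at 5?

No

Recall that Box ψ holds at a world iff ψ holds at every accessible world, and Dia ψ holds iff ψ holds at some accessible world.
At 5: Box s -> Dia p is true, so not (Box s -> Dia p) is false.
  At 5: Box s is true, Dia p is true, so Box s -> Dia p is true.
    At 5: Box s requires s at every successor {0, 5, 6}.
      At 0: s is true.
      At 5: s is true.
      At 6: s is true.
    So Box s is true at 5.
    At 5: Dia p requires p at some successor in {0, 5, 6}.
      p holds at 0, so Dia p is true at 5.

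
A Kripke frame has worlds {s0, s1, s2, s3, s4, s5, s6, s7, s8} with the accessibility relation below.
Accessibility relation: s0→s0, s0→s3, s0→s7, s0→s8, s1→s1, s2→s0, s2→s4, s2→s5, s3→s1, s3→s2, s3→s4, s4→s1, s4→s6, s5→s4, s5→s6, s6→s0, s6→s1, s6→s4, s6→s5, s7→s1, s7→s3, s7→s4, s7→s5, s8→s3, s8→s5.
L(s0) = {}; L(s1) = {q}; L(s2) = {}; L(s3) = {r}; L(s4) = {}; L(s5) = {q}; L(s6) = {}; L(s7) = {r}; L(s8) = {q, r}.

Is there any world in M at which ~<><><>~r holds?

Recall that <>ψ holds at a world iff ψ holds at some accessible world.
Let φ = ~<><><>~r. Evaluate φ at each world:
  s0 (successors {s0, s3, s7, s8}): φ is false.
  s1 (successors {s1}): φ is false.
  s2 (successors {s0, s4, s5}): φ is false.
  s3 (successors {s1, s2, s4}): φ is false.
  s4 (successors {s1, s6}): φ is false.
  s5 (successors {s4, s6}): φ is false.
  s6 (successors {s0, s1, s4, s5}): φ is false.
  s7 (successors {s1, s3, s4, s5}): φ is false.
  s8 (successors {s3, s5}): φ is false.
For instance, at s6:
  At s6: <><><>~r is true, so ~<><><>~r is false.
    At s6: <><><>~r requires <><>~r at some successor in {s0, s1, s4, s5}.
      <><>~r holds at s0, so <><><>~r is true at s6.

No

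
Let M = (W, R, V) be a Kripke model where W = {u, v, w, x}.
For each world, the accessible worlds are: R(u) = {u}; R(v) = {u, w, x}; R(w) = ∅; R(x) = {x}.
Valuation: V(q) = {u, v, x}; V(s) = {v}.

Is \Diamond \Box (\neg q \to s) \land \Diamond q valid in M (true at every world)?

No

Let φ = \Diamond \Box (\neg q \to s) \land \Diamond q. Evaluate φ at each world:
  u (successors {u}): φ is true.
  v (successors {u, w, x}): φ is true.
  w (successors ∅): φ is false.
  x (successors {x}): φ is true.
Detail at w (counterexample):
  At w: \Diamond \Box (\neg q \to s) is false, \Diamond q is false, so \Diamond \Box (\neg q \to s) \land \Diamond q is false.
    At w: no accessible worlds, so \Diamond \Box (\neg q \to s) is false.
    At w: no accessible worlds, so \Diamond q is false.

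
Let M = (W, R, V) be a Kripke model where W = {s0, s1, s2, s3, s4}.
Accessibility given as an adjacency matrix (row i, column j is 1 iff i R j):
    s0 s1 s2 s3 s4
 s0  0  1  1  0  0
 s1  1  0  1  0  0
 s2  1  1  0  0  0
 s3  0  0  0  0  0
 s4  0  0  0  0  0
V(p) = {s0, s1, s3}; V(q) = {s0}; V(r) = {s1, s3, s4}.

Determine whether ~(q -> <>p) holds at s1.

No

At s1: q -> <>p is true, so ~(q -> <>p) is false.
  At s1: q is false, <>p is true, so q -> <>p is true.
    At s1: <>p requires p at some successor in {s0, s2}.
      p holds at s0, so <>p is true at s1.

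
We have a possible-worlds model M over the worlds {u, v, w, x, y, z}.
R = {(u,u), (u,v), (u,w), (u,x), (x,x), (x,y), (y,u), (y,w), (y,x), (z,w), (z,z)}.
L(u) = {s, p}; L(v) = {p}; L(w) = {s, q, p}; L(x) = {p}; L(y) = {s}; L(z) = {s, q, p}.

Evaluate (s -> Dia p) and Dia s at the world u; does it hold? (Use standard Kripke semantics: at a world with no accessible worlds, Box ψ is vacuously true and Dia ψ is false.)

Yes

Recall that Dia ψ holds at a world iff ψ holds at some accessible world.
At u: s -> Dia p is true, Dia s is true, so (s -> Dia p) and Dia s is true.
  At u: s is true, Dia p is true, so s -> Dia p is true.
    At u: Dia p requires p at some successor in {u, v, w, x}.
      p holds at u, so Dia p is true at u.
  At u: Dia s requires s at some successor in {u, v, w, x}.
    s holds at u, so Dia s is true at u.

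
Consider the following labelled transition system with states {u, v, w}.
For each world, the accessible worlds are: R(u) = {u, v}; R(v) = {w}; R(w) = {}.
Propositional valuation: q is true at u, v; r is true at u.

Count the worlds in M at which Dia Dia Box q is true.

1

Let φ = Dia Dia Box q. Evaluate φ at each world:
  u (successors {u, v}): φ is true.
  v (successors {w}): φ is false.
  w (successors ∅): φ is false.
For instance, at v:
  At v: Dia Dia Box q requires Dia Box q at some successor in {w}.
    At w: Dia Box q is false.
  So Dia Dia Box q is false at v.
Satisfying worlds: {u}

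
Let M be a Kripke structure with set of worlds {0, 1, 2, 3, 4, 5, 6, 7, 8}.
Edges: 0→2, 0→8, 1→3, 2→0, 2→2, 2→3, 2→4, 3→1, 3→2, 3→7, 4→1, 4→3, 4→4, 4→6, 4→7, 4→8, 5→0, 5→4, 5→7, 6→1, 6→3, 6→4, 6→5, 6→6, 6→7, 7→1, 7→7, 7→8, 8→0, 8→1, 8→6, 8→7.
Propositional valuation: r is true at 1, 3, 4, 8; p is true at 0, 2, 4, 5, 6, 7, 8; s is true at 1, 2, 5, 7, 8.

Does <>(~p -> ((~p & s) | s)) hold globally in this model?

No

Let φ = <>(~p -> ((~p & s) | s)). Evaluate φ at each world:
  0 (successors {2, 8}): φ is true.
  1 (successors {3}): φ is false.
  2 (successors {0, 2, 3, 4}): φ is true.
  3 (successors {1, 2, 7}): φ is true.
  4 (successors {1, 3, 4, 6, 7, 8}): φ is true.
  5 (successors {0, 4, 7}): φ is true.
  6 (successors {1, 3, 4, 5, 6, 7}): φ is true.
  7 (successors {1, 7, 8}): φ is true.
  8 (successors {0, 1, 6, 7}): φ is true.
Detail at 1 (counterexample):
  At 1: <>(~p -> ((~p & s) | s)) requires ~p -> ((~p & s) | s) at some successor in {3}.
    At 3: ~p -> ((~p & s) | s) is false.
  So <>(~p -> ((~p & s) | s)) is false at 1.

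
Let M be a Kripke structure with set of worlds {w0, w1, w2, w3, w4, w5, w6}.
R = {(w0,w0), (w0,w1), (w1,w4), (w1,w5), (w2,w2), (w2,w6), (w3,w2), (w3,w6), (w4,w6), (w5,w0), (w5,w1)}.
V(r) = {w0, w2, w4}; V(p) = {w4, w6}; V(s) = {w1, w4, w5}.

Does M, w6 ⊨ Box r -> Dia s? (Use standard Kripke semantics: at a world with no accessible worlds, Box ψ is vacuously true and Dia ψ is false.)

No

At w6: Box r is true, Dia s is false, so Box r -> Dia s is false.
  At w6: no accessible worlds, so Box r holds vacuously.
  At w6: no accessible worlds, so Dia s is false.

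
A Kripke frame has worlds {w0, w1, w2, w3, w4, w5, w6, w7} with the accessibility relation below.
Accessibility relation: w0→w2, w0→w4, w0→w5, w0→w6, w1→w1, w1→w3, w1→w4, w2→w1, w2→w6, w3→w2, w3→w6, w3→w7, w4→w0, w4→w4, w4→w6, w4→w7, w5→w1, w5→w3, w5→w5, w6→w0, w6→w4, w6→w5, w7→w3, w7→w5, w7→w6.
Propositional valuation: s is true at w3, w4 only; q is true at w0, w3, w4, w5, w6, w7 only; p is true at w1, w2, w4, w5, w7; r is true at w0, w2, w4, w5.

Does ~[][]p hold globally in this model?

Recall that []ψ holds at a world iff ψ holds at every accessible world, and <>ψ holds iff ψ holds at some accessible world.
Let φ = ~[][]p. Evaluate φ at each world:
  w0 (successors {w2, w4, w5, w6}): φ is true.
  w1 (successors {w1, w3, w4}): φ is true.
  w2 (successors {w1, w6}): φ is true.
  w3 (successors {w2, w6, w7}): φ is true.
  w4 (successors {w0, w4, w6, w7}): φ is true.
  w5 (successors {w1, w3, w5}): φ is true.
  w6 (successors {w0, w4, w5}): φ is true.
  w7 (successors {w3, w5, w6}): φ is true.
For instance, at w5:
  At w5: [][]p is false, so ~[][]p is true.
    At w5: [][]p requires []p at every successor {w1, w3, w5}.
      []p fails at w1, so [][]p is false at w5.

Yes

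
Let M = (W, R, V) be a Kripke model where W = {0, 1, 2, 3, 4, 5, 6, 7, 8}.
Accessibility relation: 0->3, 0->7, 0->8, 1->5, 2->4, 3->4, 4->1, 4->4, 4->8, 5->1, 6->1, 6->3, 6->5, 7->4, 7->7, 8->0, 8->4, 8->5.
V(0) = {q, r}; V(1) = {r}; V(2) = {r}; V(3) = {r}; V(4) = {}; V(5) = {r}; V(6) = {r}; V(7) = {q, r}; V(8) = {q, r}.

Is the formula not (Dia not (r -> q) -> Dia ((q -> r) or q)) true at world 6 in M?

No

At 6: Dia not (r -> q) -> Dia ((q -> r) or q) is true, so not (Dia not (r -> q) -> Dia ((q -> r) or q)) is false.
  At 6: Dia not (r -> q) is true, Dia ((q -> r) or q) is true, so Dia not (r -> q) -> Dia ((q -> r) or q) is true.
    At 6: Dia not (r -> q) requires not (r -> q) at some successor in {1, 3, 5}.
      not (r -> q) holds at 1, so Dia not (r -> q) is true at 6.
    At 6: Dia ((q -> r) or q) requires (q -> r) or q at some successor in {1, 3, 5}.
      (q -> r) or q holds at 1, so Dia ((q -> r) or q) is true at 6.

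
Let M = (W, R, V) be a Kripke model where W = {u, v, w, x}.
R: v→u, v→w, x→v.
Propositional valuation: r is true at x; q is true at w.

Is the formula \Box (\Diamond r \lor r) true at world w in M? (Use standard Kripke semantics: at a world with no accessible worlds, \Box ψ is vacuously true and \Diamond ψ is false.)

Yes

Recall that \Box ψ holds at a world iff ψ holds at every accessible world, and \Diamond ψ holds iff ψ holds at some accessible world.
At w: no accessible worlds, so \Box (\Diamond r \lor r) holds vacuously.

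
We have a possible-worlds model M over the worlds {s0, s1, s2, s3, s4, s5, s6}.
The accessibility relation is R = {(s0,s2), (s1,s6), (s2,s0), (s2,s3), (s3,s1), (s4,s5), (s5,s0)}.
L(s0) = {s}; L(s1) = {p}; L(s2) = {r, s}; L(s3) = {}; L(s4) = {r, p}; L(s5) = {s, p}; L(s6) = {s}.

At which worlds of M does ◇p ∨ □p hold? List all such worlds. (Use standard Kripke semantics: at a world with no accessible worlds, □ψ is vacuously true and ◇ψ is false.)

Let φ = ◇p ∨ □p. Evaluate φ at each world:
  s0 (successors {s2}): φ is false.
  s1 (successors {s6}): φ is false.
  s2 (successors {s0, s3}): φ is false.
  s3 (successors {s1}): φ is true.
  s4 (successors {s5}): φ is true.
  s5 (successors {s0}): φ is false.
  s6 (successors ∅): φ is true.
For instance, at s3:
  At s3: ◇p is true, □p is true, so ◇p ∨ □p is true.
    At s3: ◇p requires p at some successor in {s1}.
      p holds at s1, so ◇p is true at s3.
    At s3: □p requires p at every successor {s1}.
      At s1: p is true.
    So □p is true at s3.
Satisfying worlds: {s3, s4, s6}

s3, s4, s6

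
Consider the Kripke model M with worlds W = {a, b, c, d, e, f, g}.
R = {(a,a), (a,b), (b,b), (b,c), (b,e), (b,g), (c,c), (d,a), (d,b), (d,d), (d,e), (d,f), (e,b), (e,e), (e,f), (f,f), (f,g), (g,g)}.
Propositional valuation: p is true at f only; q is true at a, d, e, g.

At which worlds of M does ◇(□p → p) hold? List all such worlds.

a, b, c, d, e, f, g

Let φ = ◇(□p → p). Evaluate φ at each world:
  a (successors {a, b}): φ is true.
  b (successors {b, c, e, g}): φ is true.
  c (successors {c}): φ is true.
  d (successors {a, b, d, e, f}): φ is true.
  e (successors {b, e, f}): φ is true.
  f (successors {f, g}): φ is true.
  g (successors {g}): φ is true.
For instance, at c:
  At c: ◇(□p → p) requires □p → p at some successor in {c}.
    □p → p holds at c, so ◇(□p → p) is true at c.
      At c: □p is false, p is false, so □p → p is true.
Satisfying worlds: {a, b, c, d, e, f, g}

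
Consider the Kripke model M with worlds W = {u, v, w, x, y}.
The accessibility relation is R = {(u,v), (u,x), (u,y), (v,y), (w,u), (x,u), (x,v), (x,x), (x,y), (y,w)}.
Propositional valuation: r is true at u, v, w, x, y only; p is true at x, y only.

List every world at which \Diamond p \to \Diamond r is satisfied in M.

u, v, w, x, y

Recall that \Diamond ψ holds at a world iff ψ holds at some accessible world.
Let φ = \Diamond p \to \Diamond r. Evaluate φ at each world:
  u (successors {v, x, y}): φ is true.
  v (successors {y}): φ is true.
  w (successors {u}): φ is true.
  x (successors {u, v, x, y}): φ is true.
  y (successors {w}): φ is true.
For instance, at y:
  At y: \Diamond p is false, \Diamond r is true, so \Diamond p \to \Diamond r is true.
    At y: \Diamond p requires p at some successor in {w}.
      At w: p is false.
    So \Diamond p is false at y.
    At y: \Diamond r requires r at some successor in {w}.
      r holds at w, so \Diamond r is true at y.
Satisfying worlds: {u, v, w, x, y}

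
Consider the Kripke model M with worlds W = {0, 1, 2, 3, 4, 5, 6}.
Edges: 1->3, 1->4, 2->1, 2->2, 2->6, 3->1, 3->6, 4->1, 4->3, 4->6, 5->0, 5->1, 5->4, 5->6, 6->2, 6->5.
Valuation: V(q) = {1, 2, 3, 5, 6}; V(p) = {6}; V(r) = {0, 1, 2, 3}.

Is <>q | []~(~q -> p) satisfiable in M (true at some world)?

Let φ = <>q | []~(~q -> p). Evaluate φ at each world:
  0 (successors ∅): φ is true.
  1 (successors {3, 4}): φ is true.
  2 (successors {1, 2, 6}): φ is true.
  3 (successors {1, 6}): φ is true.
  4 (successors {1, 3, 6}): φ is true.
  5 (successors {0, 1, 4, 6}): φ is true.
  6 (successors {2, 5}): φ is true.
Detail at 0 (witness):
  At 0: <>q is false, []~(~q -> p) is true, so <>q | []~(~q -> p) is true.
    At 0: no accessible worlds, so <>q is false.
    At 0: no accessible worlds, so []~(~q -> p) holds vacuously.

Yes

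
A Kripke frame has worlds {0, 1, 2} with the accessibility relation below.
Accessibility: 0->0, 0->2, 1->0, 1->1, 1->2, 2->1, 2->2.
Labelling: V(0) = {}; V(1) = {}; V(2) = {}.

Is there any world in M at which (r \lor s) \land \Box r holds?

No

Recall that \Box ψ holds at a world iff ψ holds at every accessible world, and \Diamond ψ holds iff ψ holds at some accessible world.
Let φ = (r \lor s) \land \Box r. Evaluate φ at each world:
  0 (successors {0, 2}): φ is false.
  1 (successors {0, 1, 2}): φ is false.
  2 (successors {1, 2}): φ is false.
For instance, at 2:
  At 2: r \lor s is false, \Box r is false, so (r \lor s) \land \Box r is false.
    At 2: \Box r requires r at every successor {1, 2}.
      r fails at 1, so \Box r is false at 2.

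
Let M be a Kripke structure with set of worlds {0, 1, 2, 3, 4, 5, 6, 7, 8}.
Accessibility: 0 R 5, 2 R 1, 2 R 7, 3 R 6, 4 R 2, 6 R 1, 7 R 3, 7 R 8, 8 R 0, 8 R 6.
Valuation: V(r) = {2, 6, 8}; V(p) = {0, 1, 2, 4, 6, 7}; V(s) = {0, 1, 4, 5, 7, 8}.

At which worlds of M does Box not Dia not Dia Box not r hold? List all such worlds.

Let φ = Box not Dia not Dia Box not r. Evaluate φ at each world:
  0 (successors {5}): φ is true.
  1 (successors ∅): φ is true.
  2 (successors {1, 7}): φ is true.
  3 (successors {6}): φ is false.
  4 (successors {2}): φ is false.
  5 (successors ∅): φ is true.
  6 (successors {1}): φ is true.
  7 (successors {3, 8}): φ is true.
  8 (successors {0, 6}): φ is false.
For instance, at 4:
  At 4: Box not Dia not Dia Box not r requires not Dia not Dia Box not r at every successor {2}.
    not Dia not Dia Box not r fails at 2, so Box not Dia not Dia Box not r is false at 4.
      At 2: Dia not Dia Box not r is true, so not Dia not Dia Box not r is false.
Satisfying worlds: {0, 1, 2, 5, 6, 7}

0, 1, 2, 5, 6, 7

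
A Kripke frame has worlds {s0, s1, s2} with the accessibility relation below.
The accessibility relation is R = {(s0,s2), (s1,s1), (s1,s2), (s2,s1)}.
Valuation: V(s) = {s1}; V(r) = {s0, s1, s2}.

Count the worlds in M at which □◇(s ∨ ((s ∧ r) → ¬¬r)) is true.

Let φ = □◇(s ∨ ((s ∧ r) → ¬¬r)). Evaluate φ at each world:
  s0 (successors {s2}): φ is true.
  s1 (successors {s1, s2}): φ is true.
  s2 (successors {s1}): φ is true.
For instance, at s1:
  At s1: □◇(s ∨ ((s ∧ r) → ¬¬r)) requires ◇(s ∨ ((s ∧ r) → ¬¬r)) at every successor {s1, s2}.
      At s1: ◇(s ∨ ((s ∧ r) → ¬¬r)) requires s ∨ ((s ∧ r) → ¬¬r) at some successor in {s1, s2}.
        s ∨ ((s ∧ r) → ¬¬r) holds at s1, so ◇(s ∨ ((s ∧ r) → ¬¬r)) is true at s1.
      At s2: ◇(s ∨ ((s ∧ r) → ¬¬r)) requires s ∨ ((s ∧ r) → ¬¬r) at some successor in {s1}.
        s ∨ ((s ∧ r) → ¬¬r) holds at s1, so ◇(s ∨ ((s ∧ r) → ¬¬r)) is true at s2.
  So □◇(s ∨ ((s ∧ r) → ¬¬r)) is true at s1.
Satisfying worlds: {s0, s1, s2}

3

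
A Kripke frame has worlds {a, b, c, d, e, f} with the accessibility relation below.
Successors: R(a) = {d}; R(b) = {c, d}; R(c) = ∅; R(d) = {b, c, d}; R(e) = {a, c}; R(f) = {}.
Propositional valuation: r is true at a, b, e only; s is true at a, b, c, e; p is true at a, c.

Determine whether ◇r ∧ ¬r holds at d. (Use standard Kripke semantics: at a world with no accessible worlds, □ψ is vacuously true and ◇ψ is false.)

Recall that ◇ψ holds at a world iff ψ holds at some accessible world.
At d: ◇r is true, ¬r is true, so ◇r ∧ ¬r is true.
  At d: ◇r requires r at some successor in {b, c, d}.
    r holds at b, so ◇r is true at d.

Yes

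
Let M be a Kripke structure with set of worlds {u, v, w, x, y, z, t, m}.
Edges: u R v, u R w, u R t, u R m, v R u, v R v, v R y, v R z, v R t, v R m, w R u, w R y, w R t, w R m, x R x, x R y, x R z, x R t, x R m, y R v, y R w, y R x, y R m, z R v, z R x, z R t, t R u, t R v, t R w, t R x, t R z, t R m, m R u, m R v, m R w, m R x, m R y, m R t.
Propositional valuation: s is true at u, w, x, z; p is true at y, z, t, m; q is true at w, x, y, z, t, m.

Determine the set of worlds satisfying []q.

Let φ = []q. Evaluate φ at each world:
  u (successors {v, w, t, m}): φ is false.
  v (successors {u, v, y, z, t, m}): φ is false.
  w (successors {u, y, t, m}): φ is false.
  x (successors {x, y, z, t, m}): φ is true.
  y (successors {v, w, x, m}): φ is false.
  z (successors {v, x, t}): φ is false.
  t (successors {u, v, w, x, z, m}): φ is false.
  m (successors {u, v, w, x, y, t}): φ is false.
For instance, at v:
  At v: []q requires q at every successor {u, v, y, z, t, m}.
    q fails at u, so []q is false at v.
Satisfying worlds: {x}

x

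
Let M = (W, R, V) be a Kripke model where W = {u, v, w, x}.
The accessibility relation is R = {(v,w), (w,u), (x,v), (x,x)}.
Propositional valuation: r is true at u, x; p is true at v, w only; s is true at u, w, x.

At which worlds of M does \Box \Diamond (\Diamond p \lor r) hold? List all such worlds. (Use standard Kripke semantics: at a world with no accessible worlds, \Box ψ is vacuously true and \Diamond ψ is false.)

Let φ = \Box \Diamond (\Diamond p \lor r). Evaluate φ at each world:
  u (successors ∅): φ is true.
  v (successors {w}): φ is true.
  w (successors {u}): φ is false.
  x (successors {v, x}): φ is false.
For instance, at x:
  At x: \Box \Diamond (\Diamond p \lor r) requires \Diamond (\Diamond p \lor r) at every successor {v, x}.
    \Diamond (\Diamond p \lor r) fails at v, so \Box \Diamond (\Diamond p \lor r) is false at x.
      At v: \Diamond (\Diamond p \lor r) requires \Diamond p \lor r at some successor in {w}.
        At w: \Diamond p \lor r is false.
      So \Diamond (\Diamond p \lor r) is false at v.
Satisfying worlds: {u, v}

u, v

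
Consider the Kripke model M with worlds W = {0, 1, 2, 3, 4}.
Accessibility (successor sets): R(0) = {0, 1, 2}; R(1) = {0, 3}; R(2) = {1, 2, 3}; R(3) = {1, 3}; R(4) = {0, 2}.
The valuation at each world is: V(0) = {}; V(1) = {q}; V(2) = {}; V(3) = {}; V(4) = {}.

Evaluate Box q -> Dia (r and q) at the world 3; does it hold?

At 3: Box q is false, Dia (r and q) is false, so Box q -> Dia (r and q) is true.
  At 3: Box q requires q at every successor {1, 3}.
    q fails at 3, so Box q is false at 3.
  At 3: Dia (r and q) requires r and q at some successor in {1, 3}.
    At 1: r and q is false.
    At 3: r and q is false.
  So Dia (r and q) is false at 3.

Yes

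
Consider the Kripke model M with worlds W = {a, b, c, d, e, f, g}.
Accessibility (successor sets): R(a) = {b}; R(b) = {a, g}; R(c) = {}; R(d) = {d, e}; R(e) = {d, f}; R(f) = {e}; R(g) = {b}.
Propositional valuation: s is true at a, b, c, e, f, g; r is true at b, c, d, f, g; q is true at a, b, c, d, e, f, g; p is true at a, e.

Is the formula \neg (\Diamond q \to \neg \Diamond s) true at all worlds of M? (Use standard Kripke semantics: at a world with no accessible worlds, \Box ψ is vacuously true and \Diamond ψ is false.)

No

Recall that \Diamond ψ holds at a world iff ψ holds at some accessible world.
Let φ = \neg (\Diamond q \to \neg \Diamond s). Evaluate φ at each world:
  a (successors {b}): φ is true.
  b (successors {a, g}): φ is true.
  c (successors ∅): φ is false.
  d (successors {d, e}): φ is true.
  e (successors {d, f}): φ is true.
  f (successors {e}): φ is true.
  g (successors {b}): φ is true.
Detail at c (counterexample):
  At c: \Diamond q \to \neg \Diamond s is true, so \neg (\Diamond q \to \neg \Diamond s) is false.
    At c: \Diamond q is false, \neg \Diamond s is true, so \Diamond q \to \neg \Diamond s is true.
      At c: no accessible worlds, so \Diamond q is false.
      At c: \Diamond s is false, so \neg \Diamond s is true.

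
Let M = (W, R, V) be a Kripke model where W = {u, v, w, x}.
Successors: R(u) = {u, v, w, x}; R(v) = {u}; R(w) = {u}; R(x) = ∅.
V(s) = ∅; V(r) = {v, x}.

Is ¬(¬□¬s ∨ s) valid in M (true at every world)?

Let φ = ¬(¬□¬s ∨ s). Evaluate φ at each world:
  u (successors {u, v, w, x}): φ is true.
  v (successors {u}): φ is true.
  w (successors {u}): φ is true.
  x (successors ∅): φ is true.
For instance, at v:
  At v: ¬□¬s ∨ s is false, so ¬(¬□¬s ∨ s) is true.
    At v: ¬□¬s is false, s is false, so ¬□¬s ∨ s is false.
      At v: □¬s is true, so ¬□¬s is false.

Yes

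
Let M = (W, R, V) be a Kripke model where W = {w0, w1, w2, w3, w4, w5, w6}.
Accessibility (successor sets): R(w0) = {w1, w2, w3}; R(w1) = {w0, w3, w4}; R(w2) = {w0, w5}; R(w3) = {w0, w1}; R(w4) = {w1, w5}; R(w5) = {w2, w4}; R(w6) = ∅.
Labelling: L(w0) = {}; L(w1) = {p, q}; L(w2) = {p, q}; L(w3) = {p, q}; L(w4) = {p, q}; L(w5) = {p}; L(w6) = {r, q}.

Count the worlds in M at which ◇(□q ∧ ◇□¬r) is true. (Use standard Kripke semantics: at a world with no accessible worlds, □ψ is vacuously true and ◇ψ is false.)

4

Let φ = ◇(□q ∧ ◇□¬r). Evaluate φ at each world:
  w0 (successors {w1, w2, w3}): φ is false.
  w1 (successors {w0, w3, w4}): φ is true.
  w2 (successors {w0, w5}): φ is true.
  w3 (successors {w0, w1}): φ is true.
  w4 (successors {w1, w5}): φ is true.
  w5 (successors {w2, w4}): φ is false.
  w6 (successors ∅): φ is false.
For instance, at w4:
  At w4: ◇(□q ∧ ◇□¬r) requires □q ∧ ◇□¬r at some successor in {w1, w5}.
    □q ∧ ◇□¬r holds at w5, so ◇(□q ∧ ◇□¬r) is true at w4.
      At w5: □q is true, ◇□¬r is true, so □q ∧ ◇□¬r is true.
Satisfying worlds: {w1, w2, w3, w4}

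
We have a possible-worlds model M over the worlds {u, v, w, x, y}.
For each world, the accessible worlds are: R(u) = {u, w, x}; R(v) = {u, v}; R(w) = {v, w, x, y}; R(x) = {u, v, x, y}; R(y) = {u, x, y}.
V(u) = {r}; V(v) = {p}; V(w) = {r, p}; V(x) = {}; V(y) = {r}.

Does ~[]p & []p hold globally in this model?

Recall that []ψ holds at a world iff ψ holds at every accessible world, and <>ψ holds iff ψ holds at some accessible world.
Let φ = ~[]p & []p. Evaluate φ at each world:
  u (successors {u, w, x}): φ is false.
  v (successors {u, v}): φ is false.
  w (successors {v, w, x, y}): φ is false.
  x (successors {u, v, x, y}): φ is false.
  y (successors {u, x, y}): φ is false.
Detail at u (counterexample):
  At u: ~[]p is true, []p is false, so ~[]p & []p is false.
    At u: []p is false, so ~[]p is true.
      At u: []p requires p at every successor {u, w, x}.
        p fails at u, so []p is false at u.
    At u: []p requires p at every successor {u, w, x}.
      p fails at u, so []p is false at u.

No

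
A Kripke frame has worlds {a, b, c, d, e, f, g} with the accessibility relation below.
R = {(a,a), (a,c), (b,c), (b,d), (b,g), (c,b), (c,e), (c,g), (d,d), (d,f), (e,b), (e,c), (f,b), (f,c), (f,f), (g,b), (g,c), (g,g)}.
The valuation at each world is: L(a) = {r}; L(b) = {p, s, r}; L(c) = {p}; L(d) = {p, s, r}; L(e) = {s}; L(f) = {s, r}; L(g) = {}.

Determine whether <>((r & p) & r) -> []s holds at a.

Recall that []ψ holds at a world iff ψ holds at every accessible world, and <>ψ holds iff ψ holds at some accessible world.
At a: <>((r & p) & r) is false, []s is false, so <>((r & p) & r) -> []s is true.
  At a: <>((r & p) & r) requires (r & p) & r at some successor in {a, c}.
    At a: (r & p) & r is false.
    At c: (r & p) & r is false.
  So <>((r & p) & r) is false at a.
  At a: []s requires s at every successor {a, c}.
    s fails at a, so []s is false at a.

Yes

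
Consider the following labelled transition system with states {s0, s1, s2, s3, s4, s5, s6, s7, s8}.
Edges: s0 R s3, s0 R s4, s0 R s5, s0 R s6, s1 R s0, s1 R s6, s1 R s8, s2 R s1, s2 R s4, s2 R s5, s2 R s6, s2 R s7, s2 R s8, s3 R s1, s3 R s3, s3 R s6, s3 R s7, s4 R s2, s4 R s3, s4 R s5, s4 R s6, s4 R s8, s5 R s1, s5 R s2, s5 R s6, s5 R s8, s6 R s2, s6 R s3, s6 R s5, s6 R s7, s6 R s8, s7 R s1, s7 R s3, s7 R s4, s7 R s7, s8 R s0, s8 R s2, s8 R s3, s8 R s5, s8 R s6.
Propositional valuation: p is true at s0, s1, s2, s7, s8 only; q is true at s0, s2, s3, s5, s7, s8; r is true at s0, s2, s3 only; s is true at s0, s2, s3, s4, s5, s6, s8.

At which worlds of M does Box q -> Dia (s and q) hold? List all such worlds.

s0, s1, s2, s3, s4, s5, s6, s7, s8

Let φ = Box q -> Dia (s and q). Evaluate φ at each world:
  s0 (successors {s3, s4, s5, s6}): φ is true.
  s1 (successors {s0, s6, s8}): φ is true.
  s2 (successors {s1, s4, s5, s6, s7, s8}): φ is true.
  s3 (successors {s1, s3, s6, s7}): φ is true.
  s4 (successors {s2, s3, s5, s6, s8}): φ is true.
  s5 (successors {s1, s2, s6, s8}): φ is true.
  s6 (successors {s2, s3, s5, s7, s8}): φ is true.
  s7 (successors {s1, s3, s4, s7}): φ is true.
  s8 (successors {s0, s2, s3, s5, s6}): φ is true.
For instance, at s6:
  At s6: Box q is true, Dia (s and q) is true, so Box q -> Dia (s and q) is true.
    At s6: Box q requires q at every successor {s2, s3, s5, s7, s8}.
      At s2: q is true.
      At s3: q is true.
      At s5: q is true.
      At s7: q is true.
      At s8: q is true.
    So Box q is true at s6.
    At s6: Dia (s and q) requires s and q at some successor in {s2, s3, s5, s7, s8}.
      s and q holds at s2, so Dia (s and q) is true at s6.
Satisfying worlds: {s0, s1, s2, s3, s4, s5, s6, s7, s8}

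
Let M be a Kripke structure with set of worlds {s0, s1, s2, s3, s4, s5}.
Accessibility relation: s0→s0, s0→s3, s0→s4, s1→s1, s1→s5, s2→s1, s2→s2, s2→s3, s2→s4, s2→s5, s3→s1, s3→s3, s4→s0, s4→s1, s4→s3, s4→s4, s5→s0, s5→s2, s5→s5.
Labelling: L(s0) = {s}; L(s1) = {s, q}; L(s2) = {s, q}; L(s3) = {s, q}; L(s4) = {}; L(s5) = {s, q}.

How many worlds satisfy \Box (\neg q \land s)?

Let φ = \Box (\neg q \land s). Evaluate φ at each world:
  s0 (successors {s0, s3, s4}): φ is false.
  s1 (successors {s1, s5}): φ is false.
  s2 (successors {s1, s2, s3, s4, s5}): φ is false.
  s3 (successors {s1, s3}): φ is false.
  s4 (successors {s0, s1, s3, s4}): φ is false.
  s5 (successors {s0, s2, s5}): φ is false.
For instance, at s5:
  At s5: \Box (\neg q \land s) requires \neg q \land s at every successor {s0, s2, s5}.
    \neg q \land s fails at s2, so \Box (\neg q \land s) is false at s5.
Satisfying worlds: none.

0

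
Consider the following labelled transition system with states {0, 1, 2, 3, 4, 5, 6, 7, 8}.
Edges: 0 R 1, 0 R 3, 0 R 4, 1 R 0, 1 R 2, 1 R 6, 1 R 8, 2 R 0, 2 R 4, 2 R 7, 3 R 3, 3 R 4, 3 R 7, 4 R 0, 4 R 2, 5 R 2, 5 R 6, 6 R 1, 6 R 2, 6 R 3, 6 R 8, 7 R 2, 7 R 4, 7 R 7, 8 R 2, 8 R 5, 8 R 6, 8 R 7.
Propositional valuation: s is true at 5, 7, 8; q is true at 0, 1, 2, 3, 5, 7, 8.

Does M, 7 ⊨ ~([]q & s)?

At 7: []q & s is false, so ~([]q & s) is true.
  At 7: []q is false, s is true, so []q & s is false.
    At 7: []q requires q at every successor {2, 4, 7}.
      q fails at 4, so []q is false at 7.

Yes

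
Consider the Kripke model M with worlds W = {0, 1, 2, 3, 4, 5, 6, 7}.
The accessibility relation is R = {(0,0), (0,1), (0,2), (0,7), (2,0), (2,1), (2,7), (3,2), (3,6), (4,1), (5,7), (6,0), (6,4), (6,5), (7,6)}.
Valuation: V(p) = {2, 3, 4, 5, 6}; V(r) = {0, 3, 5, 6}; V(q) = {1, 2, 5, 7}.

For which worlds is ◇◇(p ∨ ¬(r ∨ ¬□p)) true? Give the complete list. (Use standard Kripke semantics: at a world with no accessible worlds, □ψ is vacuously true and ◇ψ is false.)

0, 2, 3, 5, 6, 7

Let φ = ◇◇(p ∨ ¬(r ∨ ¬□p)). Evaluate φ at each world:
  0 (successors {0, 1, 2, 7}): φ is true.
  1 (successors ∅): φ is false.
  2 (successors {0, 1, 7}): φ is true.
  3 (successors {2, 6}): φ is true.
  4 (successors {1}): φ is false.
  5 (successors {7}): φ is true.
  6 (successors {0, 4, 5}): φ is true.
  7 (successors {6}): φ is true.
For instance, at 5:
  At 5: ◇◇(p ∨ ¬(r ∨ ¬□p)) requires ◇(p ∨ ¬(r ∨ ¬□p)) at some successor in {7}.
    ◇(p ∨ ¬(r ∨ ¬□p)) holds at 7, so ◇◇(p ∨ ¬(r ∨ ¬□p)) is true at 5.
      At 7: ◇(p ∨ ¬(r ∨ ¬□p)) requires p ∨ ¬(r ∨ ¬□p) at some successor in {6}.
        p ∨ ¬(r ∨ ¬□p) holds at 6, so ◇(p ∨ ¬(r ∨ ¬□p)) is true at 7.
Satisfying worlds: {0, 2, 3, 5, 6, 7}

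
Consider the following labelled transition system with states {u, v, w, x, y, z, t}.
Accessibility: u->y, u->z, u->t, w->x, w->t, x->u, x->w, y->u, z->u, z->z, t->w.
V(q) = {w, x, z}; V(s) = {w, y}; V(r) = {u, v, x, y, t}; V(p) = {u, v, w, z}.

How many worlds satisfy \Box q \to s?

5

Recall that \Box ψ holds at a world iff ψ holds at every accessible world, and \Diamond ψ holds iff ψ holds at some accessible world.
Let φ = \Box q \to s. Evaluate φ at each world:
  u (successors {y, z, t}): φ is true.
  v (successors ∅): φ is false.
  w (successors {x, t}): φ is true.
  x (successors {u, w}): φ is true.
  y (successors {u}): φ is true.
  z (successors {u, z}): φ is true.
  t (successors {w}): φ is false.
For instance, at t:
  At t: \Box q is true, s is false, so \Box q \to s is false.
    At t: \Box q requires q at every successor {w}.
      At w: q is true.
    So \Box q is true at t.
Satisfying worlds: {u, w, x, y, z}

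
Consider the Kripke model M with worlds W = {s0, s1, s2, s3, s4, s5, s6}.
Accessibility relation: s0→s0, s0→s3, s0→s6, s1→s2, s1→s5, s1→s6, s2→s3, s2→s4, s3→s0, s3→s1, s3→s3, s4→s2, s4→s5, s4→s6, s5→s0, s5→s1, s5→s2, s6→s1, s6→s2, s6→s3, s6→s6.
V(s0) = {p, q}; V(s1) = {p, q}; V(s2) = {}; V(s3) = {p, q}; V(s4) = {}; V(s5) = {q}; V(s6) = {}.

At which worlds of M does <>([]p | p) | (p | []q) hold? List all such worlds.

s0, s1, s2, s3, s5, s6

Let φ = <>([]p | p) | (p | []q). Evaluate φ at each world:
  s0 (successors {s0, s3, s6}): φ is true.
  s1 (successors {s2, s5, s6}): φ is true.
  s2 (successors {s3, s4}): φ is true.
  s3 (successors {s0, s1, s3}): φ is true.
  s4 (successors {s2, s5, s6}): φ is false.
  s5 (successors {s0, s1, s2}): φ is true.
  s6 (successors {s1, s2, s3, s6}): φ is true.
For instance, at s0:
  At s0: <>([]p | p) is true, p | []q is true, so <>([]p | p) | (p | []q) is true.
    At s0: <>([]p | p) requires []p | p at some successor in {s0, s3, s6}.
      []p | p holds at s0, so <>([]p | p) is true at s0.
    At s0: p is true, []q is false, so p | []q is true.
      At s0: []q requires q at every successor {s0, s3, s6}.
        q fails at s6, so []q is false at s0.
Satisfying worlds: {s0, s1, s2, s3, s5, s6}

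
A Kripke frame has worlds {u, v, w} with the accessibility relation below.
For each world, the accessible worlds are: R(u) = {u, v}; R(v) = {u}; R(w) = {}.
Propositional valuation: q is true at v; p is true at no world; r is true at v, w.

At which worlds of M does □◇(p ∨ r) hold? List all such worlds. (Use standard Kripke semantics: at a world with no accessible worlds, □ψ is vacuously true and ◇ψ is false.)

Let φ = □◇(p ∨ r). Evaluate φ at each world:
  u (successors {u, v}): φ is false.
  v (successors {u}): φ is true.
  w (successors ∅): φ is true.
For instance, at v:
  At v: □◇(p ∨ r) requires ◇(p ∨ r) at every successor {u}.
      At u: ◇(p ∨ r) requires p ∨ r at some successor in {u, v}.
        p ∨ r holds at v, so ◇(p ∨ r) is true at u.
  So □◇(p ∨ r) is true at v.
Satisfying worlds: {v, w}

v, w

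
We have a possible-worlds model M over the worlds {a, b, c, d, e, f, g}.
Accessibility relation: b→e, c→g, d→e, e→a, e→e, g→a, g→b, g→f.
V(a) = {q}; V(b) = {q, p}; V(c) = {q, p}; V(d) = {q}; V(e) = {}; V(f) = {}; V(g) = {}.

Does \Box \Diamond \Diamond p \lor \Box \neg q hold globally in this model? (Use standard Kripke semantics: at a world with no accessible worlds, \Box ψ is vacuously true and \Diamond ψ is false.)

Let φ = \Box \Diamond \Diamond p \lor \Box \neg q. Evaluate φ at each world:
  a (successors ∅): φ is true.
  b (successors {e}): φ is true.
  c (successors {g}): φ is true.
  d (successors {e}): φ is true.
  e (successors {a, e}): φ is false.
  f (successors ∅): φ is true.
  g (successors {a, b, f}): φ is false.
Detail at e (counterexample):
  At e: \Box \Diamond \Diamond p is false, \Box \neg q is false, so \Box \Diamond \Diamond p \lor \Box \neg q is false.
    At e: \Box \Diamond \Diamond p requires \Diamond \Diamond p at every successor {a, e}.
      \Diamond \Diamond p fails at a, so \Box \Diamond \Diamond p is false at e.
    At e: \Box \neg q requires \neg q at every successor {a, e}.
      \neg q fails at a, so \Box \neg q is false at e.

No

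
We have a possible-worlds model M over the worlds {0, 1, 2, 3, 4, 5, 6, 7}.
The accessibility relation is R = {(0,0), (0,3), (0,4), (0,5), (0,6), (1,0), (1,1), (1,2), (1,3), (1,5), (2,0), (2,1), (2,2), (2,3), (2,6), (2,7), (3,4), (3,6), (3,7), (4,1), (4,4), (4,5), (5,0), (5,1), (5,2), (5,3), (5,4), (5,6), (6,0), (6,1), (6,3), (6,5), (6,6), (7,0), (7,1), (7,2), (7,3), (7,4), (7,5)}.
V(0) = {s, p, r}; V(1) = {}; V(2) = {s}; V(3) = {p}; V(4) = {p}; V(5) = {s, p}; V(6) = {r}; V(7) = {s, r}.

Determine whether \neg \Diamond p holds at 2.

At 2: \Diamond p is true, so \neg \Diamond p is false.
  At 2: \Diamond p requires p at some successor in {0, 1, 2, 3, 6, 7}.
    p holds at 0, so \Diamond p is true at 2.

No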